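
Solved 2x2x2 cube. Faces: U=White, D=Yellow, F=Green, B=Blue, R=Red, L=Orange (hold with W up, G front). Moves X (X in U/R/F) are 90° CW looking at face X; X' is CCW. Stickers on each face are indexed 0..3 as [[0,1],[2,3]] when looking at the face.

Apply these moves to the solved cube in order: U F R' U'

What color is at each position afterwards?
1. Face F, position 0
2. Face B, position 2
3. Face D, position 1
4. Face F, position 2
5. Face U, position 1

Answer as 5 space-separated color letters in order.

After move 1 (U): U=WWWW F=RRGG R=BBRR B=OOBB L=GGOO
After move 2 (F): F=GRGR U=WWOG R=WBWR D=RBYY L=GYOY
After move 3 (R'): R=BRWW U=WBOO F=GWGG D=RRYR B=YOBB
After move 4 (U'): U=BOWO F=GYGG R=GWWW B=BRBB L=YOOY
Query 1: F[0] = G
Query 2: B[2] = B
Query 3: D[1] = R
Query 4: F[2] = G
Query 5: U[1] = O

Answer: G B R G O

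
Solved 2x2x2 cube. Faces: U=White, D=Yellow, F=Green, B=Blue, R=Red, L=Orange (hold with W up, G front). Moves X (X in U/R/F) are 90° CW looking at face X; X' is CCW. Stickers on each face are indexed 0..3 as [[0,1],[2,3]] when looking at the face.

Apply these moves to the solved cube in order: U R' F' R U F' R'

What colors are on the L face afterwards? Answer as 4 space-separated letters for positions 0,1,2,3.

After move 1 (U): U=WWWW F=RRGG R=BBRR B=OOBB L=GGOO
After move 2 (R'): R=BRBR U=WBWO F=RWGW D=YRYG B=YOYB
After move 3 (F'): F=WWRG U=WBBB R=RRYR D=GOYG L=GOOW
After move 4 (R): R=YRRR U=WWBG F=WORG D=GYYY B=BOBB
After move 5 (U): U=BWGW F=YRRG R=BORR B=GOBB L=WOOW
After move 6 (F'): F=RGYR U=BWBR R=YOGR D=OWYY L=WWOG
After move 7 (R'): R=ORYG U=BBBG F=RWYR D=OGYR B=YOWB
Query: L face = WWOG

Answer: W W O G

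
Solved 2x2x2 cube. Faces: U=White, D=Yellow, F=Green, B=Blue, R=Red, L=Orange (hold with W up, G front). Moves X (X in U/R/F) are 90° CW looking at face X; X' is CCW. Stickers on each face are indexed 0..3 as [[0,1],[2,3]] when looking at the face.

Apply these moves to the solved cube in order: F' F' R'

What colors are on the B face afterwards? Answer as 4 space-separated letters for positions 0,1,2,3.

After move 1 (F'): F=GGGG U=WWRR R=YRYR D=OOYY L=OWOW
After move 2 (F'): F=GGGG U=WWYY R=OROR D=WWYY L=OROR
After move 3 (R'): R=RROO U=WBYB F=GWGY D=WGYG B=YBWB
Query: B face = YBWB

Answer: Y B W B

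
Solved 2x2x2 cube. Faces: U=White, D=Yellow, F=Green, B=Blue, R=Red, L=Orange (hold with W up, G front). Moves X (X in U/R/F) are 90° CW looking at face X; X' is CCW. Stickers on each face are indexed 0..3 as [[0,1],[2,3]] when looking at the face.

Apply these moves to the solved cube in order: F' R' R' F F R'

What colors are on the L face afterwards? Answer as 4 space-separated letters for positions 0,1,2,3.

After move 1 (F'): F=GGGG U=WWRR R=YRYR D=OOYY L=OWOW
After move 2 (R'): R=RRYY U=WBRB F=GWGR D=OGYG B=YBOB
After move 3 (R'): R=RYRY U=WORY F=GBGB D=OWYR B=GBGB
After move 4 (F): F=GGBB U=WOWW R=RYYY D=RRYR L=OOOW
After move 5 (F): F=BGBG U=WOWO R=WYWY D=YRYR L=OROR
After move 6 (R'): R=YYWW U=WGWG F=BOBO D=YGYG B=RBRB
Query: L face = OROR

Answer: O R O R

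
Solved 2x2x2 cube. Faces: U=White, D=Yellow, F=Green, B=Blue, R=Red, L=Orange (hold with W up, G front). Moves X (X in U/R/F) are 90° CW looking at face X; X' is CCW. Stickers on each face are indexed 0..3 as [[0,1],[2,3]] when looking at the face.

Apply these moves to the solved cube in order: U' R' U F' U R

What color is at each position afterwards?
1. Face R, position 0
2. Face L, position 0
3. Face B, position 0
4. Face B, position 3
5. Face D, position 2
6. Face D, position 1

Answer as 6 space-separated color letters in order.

After move 1 (U'): U=WWWW F=OOGG R=GGRR B=RRBB L=BBOO
After move 2 (R'): R=GRGR U=WBWR F=OWGW D=YOYG B=YRYB
After move 3 (U): U=WWRB F=GRGW R=YRGR B=BBYB L=OWOO
After move 4 (F'): F=RWGG U=WWYG R=ORYR D=WOYG L=OBOR
After move 5 (U): U=YWGW F=ORGG R=BBYR B=OBYB L=RWOR
After move 6 (R): R=YBRB U=YRGG F=OOGG D=WYYO B=WBWB
Query 1: R[0] = Y
Query 2: L[0] = R
Query 3: B[0] = W
Query 4: B[3] = B
Query 5: D[2] = Y
Query 6: D[1] = Y

Answer: Y R W B Y Y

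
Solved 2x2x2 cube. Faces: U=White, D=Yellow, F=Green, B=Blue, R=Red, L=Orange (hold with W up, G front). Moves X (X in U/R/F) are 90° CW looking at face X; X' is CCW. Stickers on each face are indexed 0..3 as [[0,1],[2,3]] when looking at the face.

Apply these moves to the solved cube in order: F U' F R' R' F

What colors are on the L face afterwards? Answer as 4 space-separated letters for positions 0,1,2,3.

After move 1 (F): F=GGGG U=WWOO R=WRWR D=RRYY L=OYOY
After move 2 (U'): U=WOWO F=OYGG R=GGWR B=WRBB L=BBOY
After move 3 (F): F=GOGY U=WOYB R=WGOR D=WGYY L=BROR
After move 4 (R'): R=GRWO U=WBYW F=GOGB D=WOYY B=YRGB
After move 5 (R'): R=ROGW U=WGYY F=GBGW D=WOYB B=YROB
After move 6 (F): F=GGWB U=WGRR R=YOYW D=GRYB L=BWOO
Query: L face = BWOO

Answer: B W O O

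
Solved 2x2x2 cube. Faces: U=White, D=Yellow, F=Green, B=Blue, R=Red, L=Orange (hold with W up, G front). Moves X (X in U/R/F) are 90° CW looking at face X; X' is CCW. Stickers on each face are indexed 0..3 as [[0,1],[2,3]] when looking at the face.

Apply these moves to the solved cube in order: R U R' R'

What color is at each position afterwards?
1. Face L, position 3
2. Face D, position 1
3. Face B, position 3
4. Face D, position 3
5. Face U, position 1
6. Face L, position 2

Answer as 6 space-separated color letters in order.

Answer: O W B G B O

Derivation:
After move 1 (R): R=RRRR U=WGWG F=GYGY D=YBYB B=WBWB
After move 2 (U): U=WWGG F=RRGY R=WBRR B=OOWB L=GYOO
After move 3 (R'): R=BRWR U=WWGO F=RWGG D=YRYY B=BOBB
After move 4 (R'): R=RRBW U=WBGB F=RWGO D=YWYG B=YORB
Query 1: L[3] = O
Query 2: D[1] = W
Query 3: B[3] = B
Query 4: D[3] = G
Query 5: U[1] = B
Query 6: L[2] = O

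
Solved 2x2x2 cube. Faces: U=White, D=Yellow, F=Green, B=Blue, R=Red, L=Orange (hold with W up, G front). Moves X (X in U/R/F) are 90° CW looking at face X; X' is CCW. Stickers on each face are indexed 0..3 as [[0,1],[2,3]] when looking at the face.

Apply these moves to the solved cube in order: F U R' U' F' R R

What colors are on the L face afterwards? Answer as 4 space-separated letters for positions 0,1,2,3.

Answer: Y O O O

Derivation:
After move 1 (F): F=GGGG U=WWOO R=WRWR D=RRYY L=OYOY
After move 2 (U): U=OWOW F=WRGG R=BBWR B=OYBB L=GGOY
After move 3 (R'): R=BRBW U=OBOO F=WWGW D=RRYG B=YYRB
After move 4 (U'): U=BOOO F=GGGW R=WWBW B=BRRB L=YYOY
After move 5 (F'): F=GWGG U=BOWB R=RWRW D=YYYG L=YOOO
After move 6 (R): R=RRWW U=BWWG F=GYGG D=YRYB B=BROB
After move 7 (R): R=WRWR U=BYWG F=GRGB D=YOYB B=GRWB
Query: L face = YOOO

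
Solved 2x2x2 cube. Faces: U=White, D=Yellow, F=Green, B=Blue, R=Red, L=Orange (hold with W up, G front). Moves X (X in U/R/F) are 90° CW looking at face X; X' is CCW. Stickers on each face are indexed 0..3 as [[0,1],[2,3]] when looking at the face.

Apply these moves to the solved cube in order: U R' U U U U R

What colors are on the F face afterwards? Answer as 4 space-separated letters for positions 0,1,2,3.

Answer: R R G G

Derivation:
After move 1 (U): U=WWWW F=RRGG R=BBRR B=OOBB L=GGOO
After move 2 (R'): R=BRBR U=WBWO F=RWGW D=YRYG B=YOYB
After move 3 (U): U=WWOB F=BRGW R=YOBR B=GGYB L=RWOO
After move 4 (U): U=OWBW F=YOGW R=GGBR B=RWYB L=BROO
After move 5 (U): U=BOWW F=GGGW R=RWBR B=BRYB L=YOOO
After move 6 (U): U=WBWO F=RWGW R=BRBR B=YOYB L=GGOO
After move 7 (R): R=BBRR U=WWWW F=RRGG D=YYYY B=OOBB
Query: F face = RRGG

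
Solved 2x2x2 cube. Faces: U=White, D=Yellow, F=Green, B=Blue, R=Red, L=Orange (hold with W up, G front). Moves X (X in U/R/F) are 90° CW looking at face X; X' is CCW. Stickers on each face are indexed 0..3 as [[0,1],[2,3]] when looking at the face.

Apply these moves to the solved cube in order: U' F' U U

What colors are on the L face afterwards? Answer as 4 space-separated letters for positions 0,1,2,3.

Answer: Y G O W

Derivation:
After move 1 (U'): U=WWWW F=OOGG R=GGRR B=RRBB L=BBOO
After move 2 (F'): F=OGOG U=WWGR R=YGYR D=BOYY L=BWOW
After move 3 (U): U=GWRW F=YGOG R=RRYR B=BWBB L=OGOW
After move 4 (U): U=RGWW F=RROG R=BWYR B=OGBB L=YGOW
Query: L face = YGOW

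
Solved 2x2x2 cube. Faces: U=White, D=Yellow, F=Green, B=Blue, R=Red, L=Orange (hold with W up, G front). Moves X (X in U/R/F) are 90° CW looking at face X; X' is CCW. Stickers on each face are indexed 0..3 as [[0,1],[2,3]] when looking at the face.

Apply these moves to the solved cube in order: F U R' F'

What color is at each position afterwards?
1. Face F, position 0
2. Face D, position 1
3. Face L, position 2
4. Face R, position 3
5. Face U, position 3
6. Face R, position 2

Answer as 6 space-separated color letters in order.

Answer: W Y O W B R

Derivation:
After move 1 (F): F=GGGG U=WWOO R=WRWR D=RRYY L=OYOY
After move 2 (U): U=OWOW F=WRGG R=BBWR B=OYBB L=GGOY
After move 3 (R'): R=BRBW U=OBOO F=WWGW D=RRYG B=YYRB
After move 4 (F'): F=WWWG U=OBBB R=RRRW D=GYYG L=GOOO
Query 1: F[0] = W
Query 2: D[1] = Y
Query 3: L[2] = O
Query 4: R[3] = W
Query 5: U[3] = B
Query 6: R[2] = R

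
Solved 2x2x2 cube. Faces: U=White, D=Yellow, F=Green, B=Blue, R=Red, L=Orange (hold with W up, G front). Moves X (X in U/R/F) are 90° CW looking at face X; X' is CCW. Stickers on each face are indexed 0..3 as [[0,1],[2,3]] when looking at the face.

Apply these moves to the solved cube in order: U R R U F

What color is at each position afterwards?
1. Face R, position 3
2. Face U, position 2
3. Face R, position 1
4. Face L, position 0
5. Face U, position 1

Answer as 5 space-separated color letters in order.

Answer: B O O R W

Derivation:
After move 1 (U): U=WWWW F=RRGG R=BBRR B=OOBB L=GGOO
After move 2 (R): R=RBRB U=WRWG F=RYGY D=YBYO B=WOWB
After move 3 (R): R=RRBB U=WYWY F=RBGO D=YWYW B=GORB
After move 4 (U): U=WWYY F=RRGO R=GOBB B=GGRB L=RBOO
After move 5 (F): F=GROR U=WWOB R=YOYB D=BGYW L=RYOW
Query 1: R[3] = B
Query 2: U[2] = O
Query 3: R[1] = O
Query 4: L[0] = R
Query 5: U[1] = W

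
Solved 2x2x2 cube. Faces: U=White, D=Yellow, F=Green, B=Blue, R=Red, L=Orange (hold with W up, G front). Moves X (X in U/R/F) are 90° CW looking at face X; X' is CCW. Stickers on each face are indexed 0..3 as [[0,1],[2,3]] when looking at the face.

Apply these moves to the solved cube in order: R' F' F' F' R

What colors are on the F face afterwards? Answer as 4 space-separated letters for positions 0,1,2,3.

After move 1 (R'): R=RRRR U=WBWB F=GWGW D=YGYG B=YBYB
After move 2 (F'): F=WWGG U=WBRR R=GRYR D=OOYG L=OBOW
After move 3 (F'): F=WGWG U=WBGY R=OROR D=BWYG L=OROR
After move 4 (F'): F=GGWW U=WBOO R=WRBR D=RRYG L=OYOG
After move 5 (R): R=BWRR U=WGOW F=GRWG D=RYYY B=OBBB
Query: F face = GRWG

Answer: G R W G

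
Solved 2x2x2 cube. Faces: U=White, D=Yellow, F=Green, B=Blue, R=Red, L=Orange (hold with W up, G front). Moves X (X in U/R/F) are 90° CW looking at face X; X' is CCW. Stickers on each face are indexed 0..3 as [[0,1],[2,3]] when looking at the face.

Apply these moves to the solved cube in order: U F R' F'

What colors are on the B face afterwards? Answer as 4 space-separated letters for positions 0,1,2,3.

Answer: Y O B B

Derivation:
After move 1 (U): U=WWWW F=RRGG R=BBRR B=OOBB L=GGOO
After move 2 (F): F=GRGR U=WWOG R=WBWR D=RBYY L=GYOY
After move 3 (R'): R=BRWW U=WBOO F=GWGG D=RRYR B=YOBB
After move 4 (F'): F=WGGG U=WBBW R=RRRW D=YYYR L=GOOO
Query: B face = YOBB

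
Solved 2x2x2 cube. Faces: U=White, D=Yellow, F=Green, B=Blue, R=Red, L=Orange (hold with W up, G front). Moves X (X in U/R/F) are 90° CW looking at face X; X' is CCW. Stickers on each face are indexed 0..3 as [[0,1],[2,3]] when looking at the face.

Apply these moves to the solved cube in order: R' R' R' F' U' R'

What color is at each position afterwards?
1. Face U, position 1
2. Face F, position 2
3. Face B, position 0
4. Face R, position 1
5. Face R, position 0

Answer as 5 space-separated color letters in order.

Answer: W G B R Y

Derivation:
After move 1 (R'): R=RRRR U=WBWB F=GWGW D=YGYG B=YBYB
After move 2 (R'): R=RRRR U=WYWY F=GBGB D=YWYW B=GBGB
After move 3 (R'): R=RRRR U=WGWG F=GYGY D=YBYB B=WBWB
After move 4 (F'): F=YYGG U=WGRR R=BRYR D=OOYB L=OGOW
After move 5 (U'): U=GRWR F=OGGG R=YYYR B=BRWB L=WBOW
After move 6 (R'): R=YRYY U=GWWB F=ORGR D=OGYG B=BROB
Query 1: U[1] = W
Query 2: F[2] = G
Query 3: B[0] = B
Query 4: R[1] = R
Query 5: R[0] = Y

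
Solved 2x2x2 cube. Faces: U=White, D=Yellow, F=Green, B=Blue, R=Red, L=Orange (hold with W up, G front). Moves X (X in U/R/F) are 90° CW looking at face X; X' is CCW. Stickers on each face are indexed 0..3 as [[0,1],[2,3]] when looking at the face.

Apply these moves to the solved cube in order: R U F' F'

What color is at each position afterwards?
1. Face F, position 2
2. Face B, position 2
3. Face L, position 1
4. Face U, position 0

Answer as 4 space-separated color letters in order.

Answer: R W R W

Derivation:
After move 1 (R): R=RRRR U=WGWG F=GYGY D=YBYB B=WBWB
After move 2 (U): U=WWGG F=RRGY R=WBRR B=OOWB L=GYOO
After move 3 (F'): F=RYRG U=WWWR R=BBYR D=YOYB L=GGOG
After move 4 (F'): F=YGRR U=WWBY R=OBYR D=GGYB L=GROW
Query 1: F[2] = R
Query 2: B[2] = W
Query 3: L[1] = R
Query 4: U[0] = W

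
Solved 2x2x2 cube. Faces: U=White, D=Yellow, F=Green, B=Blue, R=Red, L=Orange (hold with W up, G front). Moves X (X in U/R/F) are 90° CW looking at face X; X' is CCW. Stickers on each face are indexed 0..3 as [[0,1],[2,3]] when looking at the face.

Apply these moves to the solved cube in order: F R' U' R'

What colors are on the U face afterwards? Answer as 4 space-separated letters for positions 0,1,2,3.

Answer: B R W R

Derivation:
After move 1 (F): F=GGGG U=WWOO R=WRWR D=RRYY L=OYOY
After move 2 (R'): R=RRWW U=WBOB F=GWGO D=RGYG B=YBRB
After move 3 (U'): U=BBWO F=OYGO R=GWWW B=RRRB L=YBOY
After move 4 (R'): R=WWGW U=BRWR F=OBGO D=RYYO B=GRGB
Query: U face = BRWR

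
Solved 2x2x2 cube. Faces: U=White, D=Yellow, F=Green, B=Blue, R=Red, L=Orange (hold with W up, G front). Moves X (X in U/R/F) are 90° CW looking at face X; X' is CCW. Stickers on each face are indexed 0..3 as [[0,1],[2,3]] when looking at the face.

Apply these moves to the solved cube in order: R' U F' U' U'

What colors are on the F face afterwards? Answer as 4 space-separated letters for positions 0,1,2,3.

After move 1 (R'): R=RRRR U=WBWB F=GWGW D=YGYG B=YBYB
After move 2 (U): U=WWBB F=RRGW R=YBRR B=OOYB L=GWOO
After move 3 (F'): F=RWRG U=WWYR R=GBYR D=WOYG L=GBOB
After move 4 (U'): U=WRWY F=GBRG R=RWYR B=GBYB L=OOOB
After move 5 (U'): U=RYWW F=OORG R=GBYR B=RWYB L=GBOB
Query: F face = OORG

Answer: O O R G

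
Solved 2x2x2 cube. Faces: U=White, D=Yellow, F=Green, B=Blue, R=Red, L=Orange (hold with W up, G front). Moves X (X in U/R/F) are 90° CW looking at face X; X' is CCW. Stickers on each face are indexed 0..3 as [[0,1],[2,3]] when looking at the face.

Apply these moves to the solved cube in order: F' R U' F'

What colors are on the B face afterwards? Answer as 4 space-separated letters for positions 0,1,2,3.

After move 1 (F'): F=GGGG U=WWRR R=YRYR D=OOYY L=OWOW
After move 2 (R): R=YYRR U=WGRG F=GOGY D=OBYB B=RBWB
After move 3 (U'): U=GGWR F=OWGY R=GORR B=YYWB L=RBOW
After move 4 (F'): F=WYOG U=GGGR R=BOOR D=BWYB L=RROW
Query: B face = YYWB

Answer: Y Y W B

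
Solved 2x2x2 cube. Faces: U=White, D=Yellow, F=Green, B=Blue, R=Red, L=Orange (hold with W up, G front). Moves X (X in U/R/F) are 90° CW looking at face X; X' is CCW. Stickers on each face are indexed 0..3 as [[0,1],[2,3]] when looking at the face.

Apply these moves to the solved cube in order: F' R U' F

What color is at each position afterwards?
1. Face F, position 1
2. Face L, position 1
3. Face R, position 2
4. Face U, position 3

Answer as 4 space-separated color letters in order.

Answer: O O R B

Derivation:
After move 1 (F'): F=GGGG U=WWRR R=YRYR D=OOYY L=OWOW
After move 2 (R): R=YYRR U=WGRG F=GOGY D=OBYB B=RBWB
After move 3 (U'): U=GGWR F=OWGY R=GORR B=YYWB L=RBOW
After move 4 (F): F=GOYW U=GGWB R=WORR D=RGYB L=ROOB
Query 1: F[1] = O
Query 2: L[1] = O
Query 3: R[2] = R
Query 4: U[3] = B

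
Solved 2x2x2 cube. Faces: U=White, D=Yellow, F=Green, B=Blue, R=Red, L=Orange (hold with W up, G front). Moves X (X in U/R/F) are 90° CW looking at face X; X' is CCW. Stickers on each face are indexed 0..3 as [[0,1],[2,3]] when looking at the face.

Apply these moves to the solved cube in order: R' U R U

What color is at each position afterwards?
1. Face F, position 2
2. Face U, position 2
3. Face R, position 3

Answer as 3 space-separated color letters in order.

After move 1 (R'): R=RRRR U=WBWB F=GWGW D=YGYG B=YBYB
After move 2 (U): U=WWBB F=RRGW R=YBRR B=OOYB L=GWOO
After move 3 (R): R=RYRB U=WRBW F=RGGG D=YYYO B=BOWB
After move 4 (U): U=BWWR F=RYGG R=BORB B=GWWB L=RGOO
Query 1: F[2] = G
Query 2: U[2] = W
Query 3: R[3] = B

Answer: G W B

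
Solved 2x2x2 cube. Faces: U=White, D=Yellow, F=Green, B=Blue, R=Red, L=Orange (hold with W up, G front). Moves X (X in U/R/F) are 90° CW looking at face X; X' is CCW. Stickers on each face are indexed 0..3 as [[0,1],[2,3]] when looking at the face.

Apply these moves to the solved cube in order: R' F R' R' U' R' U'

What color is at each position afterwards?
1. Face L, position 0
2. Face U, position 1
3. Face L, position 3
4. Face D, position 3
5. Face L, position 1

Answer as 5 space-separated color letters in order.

Answer: O R G Y B

Derivation:
After move 1 (R'): R=RRRR U=WBWB F=GWGW D=YGYG B=YBYB
After move 2 (F): F=GGWW U=WBOO R=WRBR D=RRYG L=OYOG
After move 3 (R'): R=RRWB U=WYOY F=GBWO D=RGYW B=GBRB
After move 4 (R'): R=RBRW U=WROG F=GYWY D=RBYO B=WBGB
After move 5 (U'): U=RGWO F=OYWY R=GYRW B=RBGB L=WBOG
After move 6 (R'): R=YWGR U=RGWR F=OGWO D=RYYY B=OBBB
After move 7 (U'): U=GRRW F=WBWO R=OGGR B=YWBB L=OBOG
Query 1: L[0] = O
Query 2: U[1] = R
Query 3: L[3] = G
Query 4: D[3] = Y
Query 5: L[1] = B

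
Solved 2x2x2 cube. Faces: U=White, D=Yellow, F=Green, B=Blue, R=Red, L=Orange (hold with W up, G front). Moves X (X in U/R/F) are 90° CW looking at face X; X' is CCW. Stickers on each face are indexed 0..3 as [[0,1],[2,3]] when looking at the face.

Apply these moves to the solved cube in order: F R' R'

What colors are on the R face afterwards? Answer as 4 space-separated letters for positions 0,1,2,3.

Answer: R W R W

Derivation:
After move 1 (F): F=GGGG U=WWOO R=WRWR D=RRYY L=OYOY
After move 2 (R'): R=RRWW U=WBOB F=GWGO D=RGYG B=YBRB
After move 3 (R'): R=RWRW U=WROY F=GBGB D=RWYO B=GBGB
Query: R face = RWRW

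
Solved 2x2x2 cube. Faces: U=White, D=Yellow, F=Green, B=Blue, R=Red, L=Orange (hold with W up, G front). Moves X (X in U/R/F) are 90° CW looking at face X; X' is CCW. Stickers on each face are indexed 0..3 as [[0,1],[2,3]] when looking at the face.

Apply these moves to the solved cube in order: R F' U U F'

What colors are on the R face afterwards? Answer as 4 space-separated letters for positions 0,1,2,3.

Answer: O G O R

Derivation:
After move 1 (R): R=RRRR U=WGWG F=GYGY D=YBYB B=WBWB
After move 2 (F'): F=YYGG U=WGRR R=BRYR D=OOYB L=OGOW
After move 3 (U): U=RWRG F=BRGG R=WBYR B=OGWB L=YYOW
After move 4 (U): U=RRGW F=WBGG R=OGYR B=YYWB L=BROW
After move 5 (F'): F=BGWG U=RROY R=OGOR D=RWYB L=BWOG
Query: R face = OGOR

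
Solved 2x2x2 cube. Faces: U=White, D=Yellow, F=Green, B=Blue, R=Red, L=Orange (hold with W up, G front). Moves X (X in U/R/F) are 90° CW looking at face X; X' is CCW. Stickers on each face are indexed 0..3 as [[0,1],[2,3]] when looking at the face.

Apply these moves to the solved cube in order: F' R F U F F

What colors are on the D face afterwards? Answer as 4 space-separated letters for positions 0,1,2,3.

Answer: G W Y B

Derivation:
After move 1 (F'): F=GGGG U=WWRR R=YRYR D=OOYY L=OWOW
After move 2 (R): R=YYRR U=WGRG F=GOGY D=OBYB B=RBWB
After move 3 (F): F=GGYO U=WGWW R=RYGR D=RYYB L=OOOB
After move 4 (U): U=WWWG F=RYYO R=RBGR B=OOWB L=GGOB
After move 5 (F): F=YROY U=WWBG R=WBGR D=GRYB L=GROY
After move 6 (F): F=OYYR U=WWYR R=BBGR D=GWYB L=GGOR
Query: D face = GWYB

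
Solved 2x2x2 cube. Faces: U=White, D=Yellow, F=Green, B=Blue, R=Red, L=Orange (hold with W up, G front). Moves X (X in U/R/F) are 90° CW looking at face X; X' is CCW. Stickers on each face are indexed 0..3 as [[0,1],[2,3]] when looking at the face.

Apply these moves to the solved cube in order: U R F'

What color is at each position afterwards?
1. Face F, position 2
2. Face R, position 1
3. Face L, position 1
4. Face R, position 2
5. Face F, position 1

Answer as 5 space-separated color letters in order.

Answer: R B G Y Y

Derivation:
After move 1 (U): U=WWWW F=RRGG R=BBRR B=OOBB L=GGOO
After move 2 (R): R=RBRB U=WRWG F=RYGY D=YBYO B=WOWB
After move 3 (F'): F=YYRG U=WRRR R=BBYB D=GOYO L=GGOW
Query 1: F[2] = R
Query 2: R[1] = B
Query 3: L[1] = G
Query 4: R[2] = Y
Query 5: F[1] = Y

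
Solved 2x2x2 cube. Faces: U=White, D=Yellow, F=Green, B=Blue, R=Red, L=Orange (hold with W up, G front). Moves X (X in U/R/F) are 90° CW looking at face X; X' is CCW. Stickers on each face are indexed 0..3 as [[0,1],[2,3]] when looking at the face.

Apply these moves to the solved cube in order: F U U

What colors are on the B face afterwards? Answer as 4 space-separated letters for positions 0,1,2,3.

After move 1 (F): F=GGGG U=WWOO R=WRWR D=RRYY L=OYOY
After move 2 (U): U=OWOW F=WRGG R=BBWR B=OYBB L=GGOY
After move 3 (U): U=OOWW F=BBGG R=OYWR B=GGBB L=WROY
Query: B face = GGBB

Answer: G G B B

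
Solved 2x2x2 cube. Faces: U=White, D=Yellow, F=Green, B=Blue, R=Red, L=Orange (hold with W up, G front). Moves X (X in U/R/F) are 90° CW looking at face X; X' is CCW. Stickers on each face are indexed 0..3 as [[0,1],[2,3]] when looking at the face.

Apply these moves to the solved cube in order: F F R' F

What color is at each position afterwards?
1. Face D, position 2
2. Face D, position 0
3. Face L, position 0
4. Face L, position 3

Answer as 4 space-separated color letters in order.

After move 1 (F): F=GGGG U=WWOO R=WRWR D=RRYY L=OYOY
After move 2 (F): F=GGGG U=WWYY R=OROR D=WWYY L=OROR
After move 3 (R'): R=RROO U=WBYB F=GWGY D=WGYG B=YBWB
After move 4 (F): F=GGYW U=WBRR R=YRBO D=ORYG L=OWOG
Query 1: D[2] = Y
Query 2: D[0] = O
Query 3: L[0] = O
Query 4: L[3] = G

Answer: Y O O G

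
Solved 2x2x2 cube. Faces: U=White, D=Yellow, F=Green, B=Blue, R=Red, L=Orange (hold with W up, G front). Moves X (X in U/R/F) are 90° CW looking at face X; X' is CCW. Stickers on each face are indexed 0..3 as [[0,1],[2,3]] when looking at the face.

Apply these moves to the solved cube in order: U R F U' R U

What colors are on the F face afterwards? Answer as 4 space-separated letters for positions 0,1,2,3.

Answer: G G Y O

Derivation:
After move 1 (U): U=WWWW F=RRGG R=BBRR B=OOBB L=GGOO
After move 2 (R): R=RBRB U=WRWG F=RYGY D=YBYO B=WOWB
After move 3 (F): F=GRYY U=WROG R=WBGB D=RRYO L=GYOB
After move 4 (U'): U=RGWO F=GYYY R=GRGB B=WBWB L=WOOB
After move 5 (R): R=GGBR U=RYWY F=GRYO D=RWYW B=OBGB
After move 6 (U): U=WRYY F=GGYO R=OBBR B=WOGB L=GROB
Query: F face = GGYO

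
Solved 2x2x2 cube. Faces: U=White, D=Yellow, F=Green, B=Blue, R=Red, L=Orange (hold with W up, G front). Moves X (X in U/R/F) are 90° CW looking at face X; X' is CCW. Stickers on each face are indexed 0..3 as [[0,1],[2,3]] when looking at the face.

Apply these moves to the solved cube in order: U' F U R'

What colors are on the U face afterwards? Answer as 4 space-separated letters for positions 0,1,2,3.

Answer: O B B B

Derivation:
After move 1 (U'): U=WWWW F=OOGG R=GGRR B=RRBB L=BBOO
After move 2 (F): F=GOGO U=WWOB R=WGWR D=RGYY L=BYOY
After move 3 (U): U=OWBW F=WGGO R=RRWR B=BYBB L=GOOY
After move 4 (R'): R=RRRW U=OBBB F=WWGW D=RGYO B=YYGB
Query: U face = OBBB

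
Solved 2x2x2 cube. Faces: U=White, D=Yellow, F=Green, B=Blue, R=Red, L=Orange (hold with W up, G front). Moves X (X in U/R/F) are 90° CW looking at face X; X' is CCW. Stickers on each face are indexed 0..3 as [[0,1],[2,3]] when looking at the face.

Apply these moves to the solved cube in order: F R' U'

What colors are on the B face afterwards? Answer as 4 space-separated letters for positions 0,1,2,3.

Answer: R R R B

Derivation:
After move 1 (F): F=GGGG U=WWOO R=WRWR D=RRYY L=OYOY
After move 2 (R'): R=RRWW U=WBOB F=GWGO D=RGYG B=YBRB
After move 3 (U'): U=BBWO F=OYGO R=GWWW B=RRRB L=YBOY
Query: B face = RRRB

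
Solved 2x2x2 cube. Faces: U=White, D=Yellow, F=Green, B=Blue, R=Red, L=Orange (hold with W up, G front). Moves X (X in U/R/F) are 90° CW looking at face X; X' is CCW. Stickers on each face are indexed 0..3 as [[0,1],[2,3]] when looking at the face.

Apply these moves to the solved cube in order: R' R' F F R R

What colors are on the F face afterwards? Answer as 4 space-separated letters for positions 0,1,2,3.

After move 1 (R'): R=RRRR U=WBWB F=GWGW D=YGYG B=YBYB
After move 2 (R'): R=RRRR U=WYWY F=GBGB D=YWYW B=GBGB
After move 3 (F): F=GGBB U=WYOO R=WRYR D=RRYW L=OYOW
After move 4 (F): F=BGBG U=WYWY R=OROR D=YWYW L=OROR
After move 5 (R): R=OORR U=WGWG F=BWBW D=YGYG B=YBYB
After move 6 (R): R=RORO U=WWWW F=BGBG D=YYYY B=GBGB
Query: F face = BGBG

Answer: B G B G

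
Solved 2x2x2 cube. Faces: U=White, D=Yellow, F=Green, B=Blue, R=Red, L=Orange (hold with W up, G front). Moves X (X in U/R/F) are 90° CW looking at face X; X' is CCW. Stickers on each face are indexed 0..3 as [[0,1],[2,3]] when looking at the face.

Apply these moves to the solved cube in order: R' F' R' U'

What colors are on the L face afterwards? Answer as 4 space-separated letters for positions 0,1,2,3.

After move 1 (R'): R=RRRR U=WBWB F=GWGW D=YGYG B=YBYB
After move 2 (F'): F=WWGG U=WBRR R=GRYR D=OOYG L=OBOW
After move 3 (R'): R=RRGY U=WYRY F=WBGR D=OWYG B=GBOB
After move 4 (U'): U=YYWR F=OBGR R=WBGY B=RROB L=GBOW
Query: L face = GBOW

Answer: G B O W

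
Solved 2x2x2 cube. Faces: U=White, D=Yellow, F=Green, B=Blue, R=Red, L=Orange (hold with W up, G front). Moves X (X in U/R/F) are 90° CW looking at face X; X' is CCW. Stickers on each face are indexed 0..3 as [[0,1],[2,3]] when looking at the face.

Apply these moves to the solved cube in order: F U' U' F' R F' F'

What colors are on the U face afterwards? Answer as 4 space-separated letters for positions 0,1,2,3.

After move 1 (F): F=GGGG U=WWOO R=WRWR D=RRYY L=OYOY
After move 2 (U'): U=WOWO F=OYGG R=GGWR B=WRBB L=BBOY
After move 3 (U'): U=OOWW F=BBGG R=OYWR B=GGBB L=WROY
After move 4 (F'): F=BGBG U=OOOW R=RYRR D=RYYY L=WWOW
After move 5 (R): R=RRRY U=OGOG F=BYBY D=RBYG B=WGOB
After move 6 (F'): F=YYBB U=OGRR R=BRRY D=WWYG L=WGOO
After move 7 (F'): F=YBYB U=OGBR R=WRWY D=GOYG L=WROR
Query: U face = OGBR

Answer: O G B R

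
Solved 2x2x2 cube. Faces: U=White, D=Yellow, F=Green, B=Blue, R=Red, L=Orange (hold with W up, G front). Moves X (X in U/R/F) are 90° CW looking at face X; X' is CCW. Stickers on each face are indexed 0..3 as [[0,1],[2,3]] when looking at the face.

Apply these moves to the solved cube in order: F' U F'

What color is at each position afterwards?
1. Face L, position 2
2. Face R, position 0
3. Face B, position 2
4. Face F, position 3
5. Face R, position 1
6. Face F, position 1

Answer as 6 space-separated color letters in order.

Answer: O O B G B G

Derivation:
After move 1 (F'): F=GGGG U=WWRR R=YRYR D=OOYY L=OWOW
After move 2 (U): U=RWRW F=YRGG R=BBYR B=OWBB L=GGOW
After move 3 (F'): F=RGYG U=RWBY R=OBOR D=GWYY L=GWOR
Query 1: L[2] = O
Query 2: R[0] = O
Query 3: B[2] = B
Query 4: F[3] = G
Query 5: R[1] = B
Query 6: F[1] = G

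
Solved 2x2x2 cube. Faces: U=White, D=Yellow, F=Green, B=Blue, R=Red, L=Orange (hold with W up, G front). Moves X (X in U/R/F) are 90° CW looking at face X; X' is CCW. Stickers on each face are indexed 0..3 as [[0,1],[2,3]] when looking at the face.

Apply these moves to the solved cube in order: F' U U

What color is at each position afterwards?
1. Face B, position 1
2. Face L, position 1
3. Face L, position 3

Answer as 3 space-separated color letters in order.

Answer: G R W

Derivation:
After move 1 (F'): F=GGGG U=WWRR R=YRYR D=OOYY L=OWOW
After move 2 (U): U=RWRW F=YRGG R=BBYR B=OWBB L=GGOW
After move 3 (U): U=RRWW F=BBGG R=OWYR B=GGBB L=YROW
Query 1: B[1] = G
Query 2: L[1] = R
Query 3: L[3] = W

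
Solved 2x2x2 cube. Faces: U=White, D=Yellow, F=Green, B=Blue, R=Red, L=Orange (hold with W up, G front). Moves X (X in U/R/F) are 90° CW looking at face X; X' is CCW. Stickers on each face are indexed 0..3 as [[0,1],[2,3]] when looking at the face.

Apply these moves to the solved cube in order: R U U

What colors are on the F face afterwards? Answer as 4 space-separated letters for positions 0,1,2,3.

Answer: W B G Y

Derivation:
After move 1 (R): R=RRRR U=WGWG F=GYGY D=YBYB B=WBWB
After move 2 (U): U=WWGG F=RRGY R=WBRR B=OOWB L=GYOO
After move 3 (U): U=GWGW F=WBGY R=OORR B=GYWB L=RROO
Query: F face = WBGY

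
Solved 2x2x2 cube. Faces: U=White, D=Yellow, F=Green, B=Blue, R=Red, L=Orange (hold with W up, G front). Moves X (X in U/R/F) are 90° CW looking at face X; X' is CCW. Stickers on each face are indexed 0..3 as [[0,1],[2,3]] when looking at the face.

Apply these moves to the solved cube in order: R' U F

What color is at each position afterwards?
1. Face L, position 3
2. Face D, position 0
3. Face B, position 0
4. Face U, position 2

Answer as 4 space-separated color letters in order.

Answer: G R O O

Derivation:
After move 1 (R'): R=RRRR U=WBWB F=GWGW D=YGYG B=YBYB
After move 2 (U): U=WWBB F=RRGW R=YBRR B=OOYB L=GWOO
After move 3 (F): F=GRWR U=WWOW R=BBBR D=RYYG L=GYOG
Query 1: L[3] = G
Query 2: D[0] = R
Query 3: B[0] = O
Query 4: U[2] = O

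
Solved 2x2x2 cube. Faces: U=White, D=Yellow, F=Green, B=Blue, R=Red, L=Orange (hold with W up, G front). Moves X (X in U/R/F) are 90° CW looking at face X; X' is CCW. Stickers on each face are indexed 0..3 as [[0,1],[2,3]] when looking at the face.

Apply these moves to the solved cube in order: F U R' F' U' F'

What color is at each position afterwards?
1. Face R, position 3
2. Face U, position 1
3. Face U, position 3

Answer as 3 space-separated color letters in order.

Answer: W B R

Derivation:
After move 1 (F): F=GGGG U=WWOO R=WRWR D=RRYY L=OYOY
After move 2 (U): U=OWOW F=WRGG R=BBWR B=OYBB L=GGOY
After move 3 (R'): R=BRBW U=OBOO F=WWGW D=RRYG B=YYRB
After move 4 (F'): F=WWWG U=OBBB R=RRRW D=GYYG L=GOOO
After move 5 (U'): U=BBOB F=GOWG R=WWRW B=RRRB L=YYOO
After move 6 (F'): F=OGGW U=BBWR R=YWGW D=YOYG L=YBOO
Query 1: R[3] = W
Query 2: U[1] = B
Query 3: U[3] = R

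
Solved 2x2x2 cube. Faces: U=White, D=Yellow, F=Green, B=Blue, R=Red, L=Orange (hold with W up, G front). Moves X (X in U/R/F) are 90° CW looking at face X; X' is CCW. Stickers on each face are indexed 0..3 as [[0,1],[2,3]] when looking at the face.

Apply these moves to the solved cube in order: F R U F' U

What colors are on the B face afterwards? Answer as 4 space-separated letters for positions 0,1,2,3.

Answer: G G W B

Derivation:
After move 1 (F): F=GGGG U=WWOO R=WRWR D=RRYY L=OYOY
After move 2 (R): R=WWRR U=WGOG F=GRGY D=RBYB B=OBWB
After move 3 (U): U=OWGG F=WWGY R=OBRR B=OYWB L=GROY
After move 4 (F'): F=WYWG U=OWOR R=BBRR D=RYYB L=GGOG
After move 5 (U): U=OORW F=BBWG R=OYRR B=GGWB L=WYOG
Query: B face = GGWB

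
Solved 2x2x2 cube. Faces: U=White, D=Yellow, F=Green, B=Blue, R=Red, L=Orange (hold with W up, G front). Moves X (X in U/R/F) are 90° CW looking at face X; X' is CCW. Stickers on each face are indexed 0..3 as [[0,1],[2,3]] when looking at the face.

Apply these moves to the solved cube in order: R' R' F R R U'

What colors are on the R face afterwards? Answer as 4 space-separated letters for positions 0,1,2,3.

After move 1 (R'): R=RRRR U=WBWB F=GWGW D=YGYG B=YBYB
After move 2 (R'): R=RRRR U=WYWY F=GBGB D=YWYW B=GBGB
After move 3 (F): F=GGBB U=WYOO R=WRYR D=RRYW L=OYOW
After move 4 (R): R=YWRR U=WGOB F=GRBW D=RGYG B=OBYB
After move 5 (R): R=RYRW U=WROW F=GGBG D=RYYO B=BBGB
After move 6 (U'): U=RWWO F=OYBG R=GGRW B=RYGB L=BBOW
Query: R face = GGRW

Answer: G G R W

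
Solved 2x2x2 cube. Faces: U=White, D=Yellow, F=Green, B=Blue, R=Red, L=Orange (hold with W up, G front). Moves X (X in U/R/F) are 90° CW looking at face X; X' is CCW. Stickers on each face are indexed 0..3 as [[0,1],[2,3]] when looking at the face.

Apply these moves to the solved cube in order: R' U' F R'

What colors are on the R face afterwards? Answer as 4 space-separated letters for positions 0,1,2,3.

Answer: W R W W

Derivation:
After move 1 (R'): R=RRRR U=WBWB F=GWGW D=YGYG B=YBYB
After move 2 (U'): U=BBWW F=OOGW R=GWRR B=RRYB L=YBOO
After move 3 (F): F=GOWO U=BBOB R=WWWR D=RGYG L=YYOG
After move 4 (R'): R=WRWW U=BYOR F=GBWB D=ROYO B=GRGB
Query: R face = WRWW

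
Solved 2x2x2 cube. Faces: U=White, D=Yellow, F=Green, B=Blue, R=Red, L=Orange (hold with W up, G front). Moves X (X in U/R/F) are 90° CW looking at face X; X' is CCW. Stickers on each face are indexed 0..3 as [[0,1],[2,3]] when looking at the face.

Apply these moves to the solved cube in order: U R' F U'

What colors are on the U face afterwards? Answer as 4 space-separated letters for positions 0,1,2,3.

After move 1 (U): U=WWWW F=RRGG R=BBRR B=OOBB L=GGOO
After move 2 (R'): R=BRBR U=WBWO F=RWGW D=YRYG B=YOYB
After move 3 (F): F=GRWW U=WBOG R=WROR D=BBYG L=GYOR
After move 4 (U'): U=BGWO F=GYWW R=GROR B=WRYB L=YOOR
Query: U face = BGWO

Answer: B G W O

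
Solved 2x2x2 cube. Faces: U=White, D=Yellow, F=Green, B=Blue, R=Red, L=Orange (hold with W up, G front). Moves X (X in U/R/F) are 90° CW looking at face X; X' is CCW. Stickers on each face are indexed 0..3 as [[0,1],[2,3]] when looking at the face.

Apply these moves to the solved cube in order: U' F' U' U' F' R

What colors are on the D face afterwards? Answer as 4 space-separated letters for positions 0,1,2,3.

After move 1 (U'): U=WWWW F=OOGG R=GGRR B=RRBB L=BBOO
After move 2 (F'): F=OGOG U=WWGR R=YGYR D=BOYY L=BWOW
After move 3 (U'): U=WRWG F=BWOG R=OGYR B=YGBB L=RROW
After move 4 (U'): U=RGWW F=RROG R=BWYR B=OGBB L=YGOW
After move 5 (F'): F=RGRO U=RGBY R=OWBR D=GWYY L=YWOW
After move 6 (R): R=BORW U=RGBO F=RWRY D=GBYO B=YGGB
Query: D face = GBYO

Answer: G B Y O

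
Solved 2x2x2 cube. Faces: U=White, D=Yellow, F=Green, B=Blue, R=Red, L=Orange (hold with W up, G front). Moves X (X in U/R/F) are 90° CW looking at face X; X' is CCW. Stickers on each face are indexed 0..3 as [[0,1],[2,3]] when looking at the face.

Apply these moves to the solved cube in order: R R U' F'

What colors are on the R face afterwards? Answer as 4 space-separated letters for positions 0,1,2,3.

Answer: W B Y R

Derivation:
After move 1 (R): R=RRRR U=WGWG F=GYGY D=YBYB B=WBWB
After move 2 (R): R=RRRR U=WYWY F=GBGB D=YWYW B=GBGB
After move 3 (U'): U=YYWW F=OOGB R=GBRR B=RRGB L=GBOO
After move 4 (F'): F=OBOG U=YYGR R=WBYR D=BOYW L=GWOW
Query: R face = WBYR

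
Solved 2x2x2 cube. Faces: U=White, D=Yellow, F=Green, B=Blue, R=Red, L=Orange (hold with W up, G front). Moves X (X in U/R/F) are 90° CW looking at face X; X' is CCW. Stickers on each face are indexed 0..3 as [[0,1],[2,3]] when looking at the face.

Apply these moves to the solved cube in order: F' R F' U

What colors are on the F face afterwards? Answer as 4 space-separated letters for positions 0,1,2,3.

After move 1 (F'): F=GGGG U=WWRR R=YRYR D=OOYY L=OWOW
After move 2 (R): R=YYRR U=WGRG F=GOGY D=OBYB B=RBWB
After move 3 (F'): F=OYGG U=WGYR R=BYOR D=WWYB L=OGOR
After move 4 (U): U=YWRG F=BYGG R=RBOR B=OGWB L=OYOR
Query: F face = BYGG

Answer: B Y G G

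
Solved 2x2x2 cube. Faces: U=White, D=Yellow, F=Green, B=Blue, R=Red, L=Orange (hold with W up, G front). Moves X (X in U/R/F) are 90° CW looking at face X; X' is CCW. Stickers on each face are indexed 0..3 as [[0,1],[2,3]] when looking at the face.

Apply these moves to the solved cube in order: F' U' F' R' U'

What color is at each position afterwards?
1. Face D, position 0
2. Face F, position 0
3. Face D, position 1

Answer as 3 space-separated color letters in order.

Answer: B B G

Derivation:
After move 1 (F'): F=GGGG U=WWRR R=YRYR D=OOYY L=OWOW
After move 2 (U'): U=WRWR F=OWGG R=GGYR B=YRBB L=BBOW
After move 3 (F'): F=WGOG U=WRGY R=OGOR D=BWYY L=BROW
After move 4 (R'): R=GROO U=WBGY F=WROY D=BGYG B=YRWB
After move 5 (U'): U=BYWG F=BROY R=WROO B=GRWB L=YROW
Query 1: D[0] = B
Query 2: F[0] = B
Query 3: D[1] = G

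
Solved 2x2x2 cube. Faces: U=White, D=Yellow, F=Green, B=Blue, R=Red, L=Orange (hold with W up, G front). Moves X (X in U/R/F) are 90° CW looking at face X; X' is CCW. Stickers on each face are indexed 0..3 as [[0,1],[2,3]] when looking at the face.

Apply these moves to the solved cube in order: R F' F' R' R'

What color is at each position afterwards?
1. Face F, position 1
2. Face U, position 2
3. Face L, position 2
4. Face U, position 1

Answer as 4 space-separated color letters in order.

After move 1 (R): R=RRRR U=WGWG F=GYGY D=YBYB B=WBWB
After move 2 (F'): F=YYGG U=WGRR R=BRYR D=OOYB L=OGOW
After move 3 (F'): F=YGYG U=WGBY R=OROR D=GWYB L=OROR
After move 4 (R'): R=RROO U=WWBW F=YGYY D=GGYG B=BBWB
After move 5 (R'): R=RORO U=WWBB F=YWYW D=GGYY B=GBGB
Query 1: F[1] = W
Query 2: U[2] = B
Query 3: L[2] = O
Query 4: U[1] = W

Answer: W B O W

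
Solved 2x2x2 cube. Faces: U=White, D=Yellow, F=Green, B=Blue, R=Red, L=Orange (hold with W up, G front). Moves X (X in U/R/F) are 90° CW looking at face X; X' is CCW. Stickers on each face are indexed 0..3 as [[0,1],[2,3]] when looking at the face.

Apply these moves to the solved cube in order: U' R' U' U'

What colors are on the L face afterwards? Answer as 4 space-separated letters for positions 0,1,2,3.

Answer: G R O O

Derivation:
After move 1 (U'): U=WWWW F=OOGG R=GGRR B=RRBB L=BBOO
After move 2 (R'): R=GRGR U=WBWR F=OWGW D=YOYG B=YRYB
After move 3 (U'): U=BRWW F=BBGW R=OWGR B=GRYB L=YROO
After move 4 (U'): U=RWBW F=YRGW R=BBGR B=OWYB L=GROO
Query: L face = GROO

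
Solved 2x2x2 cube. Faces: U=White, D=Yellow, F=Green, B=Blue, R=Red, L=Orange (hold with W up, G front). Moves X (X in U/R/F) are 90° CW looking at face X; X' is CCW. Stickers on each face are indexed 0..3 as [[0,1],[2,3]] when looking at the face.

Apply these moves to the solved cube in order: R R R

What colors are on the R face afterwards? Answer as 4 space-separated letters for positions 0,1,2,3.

Answer: R R R R

Derivation:
After move 1 (R): R=RRRR U=WGWG F=GYGY D=YBYB B=WBWB
After move 2 (R): R=RRRR U=WYWY F=GBGB D=YWYW B=GBGB
After move 3 (R): R=RRRR U=WBWB F=GWGW D=YGYG B=YBYB
Query: R face = RRRR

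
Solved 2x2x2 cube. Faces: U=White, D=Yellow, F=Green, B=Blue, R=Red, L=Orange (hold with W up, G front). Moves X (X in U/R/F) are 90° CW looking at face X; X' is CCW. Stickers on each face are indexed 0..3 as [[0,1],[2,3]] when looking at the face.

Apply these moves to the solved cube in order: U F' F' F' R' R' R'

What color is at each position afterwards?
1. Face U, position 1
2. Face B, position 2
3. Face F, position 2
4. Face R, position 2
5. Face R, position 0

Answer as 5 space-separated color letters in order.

After move 1 (U): U=WWWW F=RRGG R=BBRR B=OOBB L=GGOO
After move 2 (F'): F=RGRG U=WWBR R=YBYR D=GOYY L=GWOW
After move 3 (F'): F=GGRR U=WWYY R=OBGR D=WWYY L=GROB
After move 4 (F'): F=GRGR U=WWOG R=WBWR D=RBYY L=GYOY
After move 5 (R'): R=BRWW U=WBOO F=GWGG D=RRYR B=YOBB
After move 6 (R'): R=RWBW U=WBOY F=GBGO D=RWYG B=RORB
After move 7 (R'): R=WWRB U=WROR F=GBGY D=RBYO B=GOWB
Query 1: U[1] = R
Query 2: B[2] = W
Query 3: F[2] = G
Query 4: R[2] = R
Query 5: R[0] = W

Answer: R W G R W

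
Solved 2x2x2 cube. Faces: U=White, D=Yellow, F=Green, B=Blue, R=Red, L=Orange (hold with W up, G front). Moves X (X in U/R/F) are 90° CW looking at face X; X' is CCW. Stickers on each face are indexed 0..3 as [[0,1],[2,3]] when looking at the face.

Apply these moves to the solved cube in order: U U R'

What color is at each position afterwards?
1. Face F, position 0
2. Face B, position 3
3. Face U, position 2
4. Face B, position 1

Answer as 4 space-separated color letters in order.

Answer: B B W G

Derivation:
After move 1 (U): U=WWWW F=RRGG R=BBRR B=OOBB L=GGOO
After move 2 (U): U=WWWW F=BBGG R=OORR B=GGBB L=RROO
After move 3 (R'): R=OROR U=WBWG F=BWGW D=YBYG B=YGYB
Query 1: F[0] = B
Query 2: B[3] = B
Query 3: U[2] = W
Query 4: B[1] = G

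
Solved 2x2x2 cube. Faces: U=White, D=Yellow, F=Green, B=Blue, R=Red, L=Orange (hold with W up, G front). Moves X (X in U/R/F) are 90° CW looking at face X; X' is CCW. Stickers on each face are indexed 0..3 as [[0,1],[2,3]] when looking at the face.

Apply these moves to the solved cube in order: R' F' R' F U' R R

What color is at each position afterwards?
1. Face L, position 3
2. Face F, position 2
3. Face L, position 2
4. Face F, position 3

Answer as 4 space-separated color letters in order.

After move 1 (R'): R=RRRR U=WBWB F=GWGW D=YGYG B=YBYB
After move 2 (F'): F=WWGG U=WBRR R=GRYR D=OOYG L=OBOW
After move 3 (R'): R=RRGY U=WYRY F=WBGR D=OWYG B=GBOB
After move 4 (F): F=GWRB U=WYWB R=RRYY D=GRYG L=OOOW
After move 5 (U'): U=YBWW F=OORB R=GWYY B=RROB L=GBOW
After move 6 (R): R=YGYW U=YOWB F=ORRG D=GOYR B=WRBB
After move 7 (R): R=YYWG U=YRWG F=OORR D=GBYW B=BROB
Query 1: L[3] = W
Query 2: F[2] = R
Query 3: L[2] = O
Query 4: F[3] = R

Answer: W R O R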